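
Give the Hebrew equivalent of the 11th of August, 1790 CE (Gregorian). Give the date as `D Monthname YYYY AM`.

Julian Day Number of the source date = 2375067.
Converting JDN 2375067 to the Hebrew calendar gives 1 Elul 5550 AM.

1 Elul 5550 AM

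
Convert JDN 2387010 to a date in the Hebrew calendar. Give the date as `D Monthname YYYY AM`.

The Gregorian equivalent of JDN 2387010 is 24 April 1823.
In the Hebrew calendar that day is 13 Iyar 5583 AM.

13 Iyar 5583 AM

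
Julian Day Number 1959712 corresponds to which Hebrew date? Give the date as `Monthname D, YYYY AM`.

JDN 1959712 is 29 May 653 in the proleptic Gregorian calendar.
In the Hebrew calendar that day is Sivan 24, 4413 AM.

Sivan 24, 4413 AM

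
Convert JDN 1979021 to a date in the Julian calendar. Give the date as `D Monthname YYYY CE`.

7 April 706 CE

The proleptic Gregorian equivalent of JDN 1979021 is 11 April 706.
In the Julian calendar that day is 7 April 706 CE.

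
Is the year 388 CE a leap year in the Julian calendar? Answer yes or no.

yes

388 mod 4 = 0, so it is a leap year in the Julian calendar.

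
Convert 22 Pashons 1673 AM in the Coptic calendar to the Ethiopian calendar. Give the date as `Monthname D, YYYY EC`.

Ginbot 22, 1949 EC

The source date corresponds to 30 May 1957 in the Gregorian calendar (JDN 2435989).
That day falls on 22 Ginbot 1949 EC in the Ethiopian calendar.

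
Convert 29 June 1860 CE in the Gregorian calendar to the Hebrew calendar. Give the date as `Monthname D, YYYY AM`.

Julian Day Number of the source date = 2400591.
Converting JDN 2400591 to the Hebrew calendar gives 9 Tammuz 5620 AM.

Tammuz 9, 5620 AM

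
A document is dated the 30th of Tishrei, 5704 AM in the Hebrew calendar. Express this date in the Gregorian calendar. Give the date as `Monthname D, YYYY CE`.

Both dates share Julian Day Number 2431027; in the Gregorian calendar that is 29 October 1943 CE.

October 29, 1943 CE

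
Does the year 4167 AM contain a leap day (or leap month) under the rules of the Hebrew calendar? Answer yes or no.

yes

Hebrew year 4167 is year 6 of its 19-year Metonic cycle; leap years are at positions 3, 6, 8, 11, 14, 17, 19, so it is a leap year (13 months).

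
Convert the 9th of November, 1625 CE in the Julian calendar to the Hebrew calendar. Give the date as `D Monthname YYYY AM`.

Julian Day Number of the source date = 2314902.
Converting JDN 2314902 to the Hebrew calendar gives 19 Cheshvan 5386 AM.

19 Cheshvan 5386 AM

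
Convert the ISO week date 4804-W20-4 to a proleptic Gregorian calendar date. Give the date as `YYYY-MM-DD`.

ISO week 1 of 4804 is the week containing the first Thursday of 4804.
Week 20, day 4 (Thursday) lands on 4804-05-13.

4804-05-13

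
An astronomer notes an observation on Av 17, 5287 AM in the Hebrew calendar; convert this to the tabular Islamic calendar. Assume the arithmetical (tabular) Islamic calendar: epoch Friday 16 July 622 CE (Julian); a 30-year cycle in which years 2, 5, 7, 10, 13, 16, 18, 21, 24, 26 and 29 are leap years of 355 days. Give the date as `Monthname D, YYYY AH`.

Shawwal 15, 933 AH

The source date corresponds to 25 July 1527 in the proleptic Gregorian calendar (JDN 2278990).
That day falls on 15 Shawwal 933 AH in the tabular Islamic calendar.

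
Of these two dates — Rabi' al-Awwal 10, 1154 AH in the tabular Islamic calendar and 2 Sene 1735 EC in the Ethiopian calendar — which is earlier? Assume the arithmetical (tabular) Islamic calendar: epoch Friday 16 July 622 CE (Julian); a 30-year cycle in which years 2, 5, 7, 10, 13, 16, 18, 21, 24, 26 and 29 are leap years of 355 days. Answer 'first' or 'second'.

first

The two dates have Julian Day Numbers 2357093 and 2357835 respectively.
Since 2357093 < 2357835, the first date comes first.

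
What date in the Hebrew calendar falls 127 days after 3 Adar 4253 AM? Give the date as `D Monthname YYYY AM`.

12 Tammuz 4253 AM

JDN of 3 Adar 4253 AM = 1901162.
1901162 + 127 = 1901289.
JDN 1901289 in the Hebrew calendar is 12 Tammuz 4253 AM.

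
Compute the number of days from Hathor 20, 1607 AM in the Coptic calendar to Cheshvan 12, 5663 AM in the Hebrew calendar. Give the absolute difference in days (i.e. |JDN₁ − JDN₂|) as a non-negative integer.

First date → JDN 2411700; second date → JDN 2416066.
The interval is |2411700 − 2416066| = 4366 days.

4366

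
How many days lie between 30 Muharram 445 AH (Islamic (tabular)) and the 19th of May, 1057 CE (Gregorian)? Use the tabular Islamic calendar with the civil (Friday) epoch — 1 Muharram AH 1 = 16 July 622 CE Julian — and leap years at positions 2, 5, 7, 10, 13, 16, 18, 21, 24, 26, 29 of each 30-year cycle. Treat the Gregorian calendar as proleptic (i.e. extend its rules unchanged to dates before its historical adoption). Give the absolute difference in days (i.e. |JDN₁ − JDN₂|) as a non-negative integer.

1452

First date → JDN 2105808; second date → JDN 2107260.
The interval is |2105808 − 2107260| = 1452 days.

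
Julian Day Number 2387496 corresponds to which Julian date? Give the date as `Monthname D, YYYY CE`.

August 10, 1824 CE

The Gregorian equivalent of JDN 2387496 is 22 August 1824.
In the Julian calendar that day is August 10, 1824 CE.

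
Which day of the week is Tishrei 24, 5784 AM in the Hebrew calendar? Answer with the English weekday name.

Monday

This is JDN 2460227 (9 October 2023 Gregorian).
JDN 2460227 mod 7 = 0, and JDN 0 was a Monday, so this is a Monday.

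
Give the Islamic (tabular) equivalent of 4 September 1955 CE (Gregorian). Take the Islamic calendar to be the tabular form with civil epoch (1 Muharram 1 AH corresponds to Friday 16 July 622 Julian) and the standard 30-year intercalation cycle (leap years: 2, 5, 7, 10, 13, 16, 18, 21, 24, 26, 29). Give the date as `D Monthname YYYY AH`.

Julian Day Number of the source date = 2435355.
Converting JDN 2435355 to the tabular Islamic calendar gives 16 Muharram 1375 AH.

16 Muharram 1375 AH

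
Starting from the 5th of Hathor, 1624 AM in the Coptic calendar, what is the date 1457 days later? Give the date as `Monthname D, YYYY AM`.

JDN of the 5th of Hathor, 1624 AM = 2417895.
2417895 + 1457 = 2419352.
JDN 2419352 in the Coptic calendar is Hathor 1, 1628 AM.

Hathor 1, 1628 AM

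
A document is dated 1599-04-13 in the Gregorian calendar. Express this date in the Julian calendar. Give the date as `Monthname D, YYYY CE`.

At this point the Julian calendar is 10 days behind the Gregorian.
13 April 1599 Gregorian − 10 days → 3 April 1599 Julian.

April 3, 1599 CE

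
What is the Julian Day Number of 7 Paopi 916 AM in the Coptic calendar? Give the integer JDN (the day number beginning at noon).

Equivalently 12 October 1199 (proleptic Gregorian).
JDN 2451545 is 1 January 2000 CE (Gregorian); the target day is −292275 days from there, so JDN = 2159270.

2159270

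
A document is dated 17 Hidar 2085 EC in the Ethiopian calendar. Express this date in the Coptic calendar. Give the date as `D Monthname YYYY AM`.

The source date corresponds to 26 November 2092 in the Gregorian calendar (JDN 2485478).
That day falls on 17 Hathor 1809 AM in the Coptic calendar.

17 Hathor 1809 AM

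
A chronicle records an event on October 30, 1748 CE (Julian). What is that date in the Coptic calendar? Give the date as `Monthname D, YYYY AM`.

Hathor 3, 1465 AM

Julian Day Number of the source date = 2359818.
Converting JDN 2359818 to the Coptic calendar gives 3 Hathor 1465 AM.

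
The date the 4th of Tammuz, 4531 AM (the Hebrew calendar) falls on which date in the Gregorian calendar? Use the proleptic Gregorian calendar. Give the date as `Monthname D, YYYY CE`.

June 25, 771 CE

Julian Day Number of the source date = 2002837.
Converting JDN 2002837 to the Gregorian calendar gives 25 June 771 CE.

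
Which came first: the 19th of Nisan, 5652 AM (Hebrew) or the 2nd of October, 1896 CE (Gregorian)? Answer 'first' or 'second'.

First date → JDN 2412205; second date → JDN 2413835.
JDN 2412205 < JDN 2413835, so the first date is earlier.

first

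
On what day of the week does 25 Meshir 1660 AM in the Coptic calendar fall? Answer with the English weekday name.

Saturday

This is JDN 2431154 (4 March 1944 Gregorian).
2431154 ≡ 5 (mod 7); counting from Monday = 0 gives Saturday.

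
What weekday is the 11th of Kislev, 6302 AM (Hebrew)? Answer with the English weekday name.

This is JDN 2649476 (1 December 2541 Gregorian).
Since JDN mod 7 = 4 (0 = Monday), the day is Friday.

Friday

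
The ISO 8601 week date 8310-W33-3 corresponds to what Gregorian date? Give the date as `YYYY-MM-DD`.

8310-08-17

ISO week 1 of 8310 is the week containing the first Thursday of 8310.
Week 33, day 3 (Wednesday) lands on 8310-08-17.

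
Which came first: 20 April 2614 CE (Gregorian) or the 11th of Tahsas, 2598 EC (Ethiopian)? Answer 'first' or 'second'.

The two dates have Julian Day Numbers 2675913 and 2672875 respectively.
Since 2672875 < 2675913, the second date comes first.

second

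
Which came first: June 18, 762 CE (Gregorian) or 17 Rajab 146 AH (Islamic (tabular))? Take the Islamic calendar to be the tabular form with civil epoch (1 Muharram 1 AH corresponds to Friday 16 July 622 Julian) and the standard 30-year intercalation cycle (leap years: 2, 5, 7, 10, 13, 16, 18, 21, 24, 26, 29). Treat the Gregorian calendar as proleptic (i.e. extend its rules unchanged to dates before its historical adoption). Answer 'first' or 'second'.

Converting both to JDN: 1999543 vs 2000016; the smaller is the first.

first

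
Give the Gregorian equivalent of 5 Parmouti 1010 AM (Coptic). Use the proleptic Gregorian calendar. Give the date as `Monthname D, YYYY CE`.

Both dates share Julian Day Number 2193781; in the Gregorian calendar that is 7 April 1294 CE.

April 7, 1294 CE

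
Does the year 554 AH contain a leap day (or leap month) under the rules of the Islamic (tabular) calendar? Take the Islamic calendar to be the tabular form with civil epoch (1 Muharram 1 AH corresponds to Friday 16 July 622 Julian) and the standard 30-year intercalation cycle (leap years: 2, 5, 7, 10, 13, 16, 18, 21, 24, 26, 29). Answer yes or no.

no

Year 554 AH is year 14 of its 30-year cycle; leap positions are 2, 5, 7, 10, 13, 16, 18, 21, 24, 26, 29, so it is a common year (354 days).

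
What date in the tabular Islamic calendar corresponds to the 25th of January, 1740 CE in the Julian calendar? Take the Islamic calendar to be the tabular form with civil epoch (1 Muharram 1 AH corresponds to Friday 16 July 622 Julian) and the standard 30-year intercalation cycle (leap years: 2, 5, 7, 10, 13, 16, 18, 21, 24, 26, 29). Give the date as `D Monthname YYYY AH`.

7 Dhu al-Qa'dah 1152 AH

Julian Day Number of the source date = 2356617.
Converting JDN 2356617 to the tabular Islamic calendar gives 7 Dhu al-Qa'dah 1152 AH.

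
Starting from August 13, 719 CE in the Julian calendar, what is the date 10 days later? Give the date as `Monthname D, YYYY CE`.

August 23, 719 CE

JDN of August 13, 719 CE = 1983897.
1983897 + 10 = 1983907.
JDN 1983907 in the Julian calendar is August 23, 719 CE.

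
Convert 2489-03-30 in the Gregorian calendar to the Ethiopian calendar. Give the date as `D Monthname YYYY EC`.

18 Megabit 2481 EC

Both dates share Julian Day Number 2630238; in the Ethiopian calendar that is 18 Megabit 2481 EC.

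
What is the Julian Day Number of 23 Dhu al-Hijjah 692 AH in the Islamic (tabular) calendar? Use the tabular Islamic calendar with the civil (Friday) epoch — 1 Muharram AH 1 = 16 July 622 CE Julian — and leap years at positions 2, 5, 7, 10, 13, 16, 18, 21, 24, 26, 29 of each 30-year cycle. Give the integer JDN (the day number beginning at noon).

2193654

In the proleptic Gregorian calendar the same day is 1 December 1293.
JDN 2451545 is 1 January 2000 CE (Gregorian); the target day is −257891 days from there, so JDN = 2193654.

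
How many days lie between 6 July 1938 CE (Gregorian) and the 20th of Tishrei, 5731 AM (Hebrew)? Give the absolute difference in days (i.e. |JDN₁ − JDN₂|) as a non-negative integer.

11794

JDN of the first date = 2429086.
JDN of the second date = 2440880.
|2440880 − 2429086| = 11794.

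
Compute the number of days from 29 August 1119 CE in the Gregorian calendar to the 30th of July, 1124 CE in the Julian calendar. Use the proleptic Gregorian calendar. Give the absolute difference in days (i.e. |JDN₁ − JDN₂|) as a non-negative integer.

1804

First date → JDN 2130006; second date → JDN 2131810.
The interval is |2130006 − 2131810| = 1804 days.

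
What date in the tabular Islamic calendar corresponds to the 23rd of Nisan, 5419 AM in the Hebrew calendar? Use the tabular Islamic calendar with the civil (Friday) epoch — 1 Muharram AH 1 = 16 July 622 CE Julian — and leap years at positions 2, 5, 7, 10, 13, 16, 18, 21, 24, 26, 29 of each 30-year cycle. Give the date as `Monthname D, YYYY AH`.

Rajab 23, 1069 AH

Both dates share Julian Day Number 2327103; in the tabular Islamic calendar that is 23 Rajab 1069 AH.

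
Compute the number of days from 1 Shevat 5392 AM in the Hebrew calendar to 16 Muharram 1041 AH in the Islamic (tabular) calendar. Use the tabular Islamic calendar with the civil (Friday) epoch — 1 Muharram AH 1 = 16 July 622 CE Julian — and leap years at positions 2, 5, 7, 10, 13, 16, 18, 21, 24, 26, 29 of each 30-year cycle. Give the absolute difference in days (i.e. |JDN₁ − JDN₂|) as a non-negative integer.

163

First date → JDN 2317159; second date → JDN 2316996.
The interval is |2317159 − 2316996| = 163 days.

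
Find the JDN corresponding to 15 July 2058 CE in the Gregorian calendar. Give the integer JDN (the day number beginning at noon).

JDN 2400001 is 17 November 1858 CE (Gregorian), MJD 0; the target day is +72924 days from there, so JDN = 2472925.

2472925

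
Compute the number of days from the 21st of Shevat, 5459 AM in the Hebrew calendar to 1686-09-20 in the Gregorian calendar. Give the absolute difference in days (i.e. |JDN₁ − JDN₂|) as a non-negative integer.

JDN of the first date = 2341628.
JDN of the second date = 2337122.
|2337122 − 2341628| = 4506.

4506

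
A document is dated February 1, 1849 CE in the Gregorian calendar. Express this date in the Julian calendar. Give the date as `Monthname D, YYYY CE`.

For dates in this range the Gregorian date is 12 days ahead of the Julian.
1 February 1849 Gregorian − 12 days → 20 January 1849 Julian.

January 20, 1849 CE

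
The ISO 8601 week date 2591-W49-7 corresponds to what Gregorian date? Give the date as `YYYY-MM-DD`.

2591-12-11

ISO week 1 of 2591 is the week containing the first Thursday of 2591.
Week 49, day 7 (Sunday) lands on 2591-12-11.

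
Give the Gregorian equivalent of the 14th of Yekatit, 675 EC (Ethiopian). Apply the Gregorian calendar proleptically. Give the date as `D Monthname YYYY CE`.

Both dates share Julian Day Number 1970562; in the Gregorian calendar that is 11 February 683 CE.

11 February 683 CE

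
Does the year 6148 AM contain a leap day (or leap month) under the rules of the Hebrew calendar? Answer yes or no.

Hebrew year 6148 is year 11 of its 19-year Metonic cycle; leap years are at positions 3, 6, 8, 11, 14, 17, 19, so it is a leap year (13 months).

yes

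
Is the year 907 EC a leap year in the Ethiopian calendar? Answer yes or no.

yes

907 mod 4 = 3; in the Ethiopian calendar a year is leap when year mod 4 = 3, so it is a leap year.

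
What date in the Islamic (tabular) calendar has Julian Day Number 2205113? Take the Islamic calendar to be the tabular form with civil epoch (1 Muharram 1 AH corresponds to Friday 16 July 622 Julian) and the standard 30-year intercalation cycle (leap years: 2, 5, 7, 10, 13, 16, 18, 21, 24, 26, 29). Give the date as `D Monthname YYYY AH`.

JDN 2205113 is 17 April 1325 in the proleptic Gregorian calendar.
In the tabular Islamic calendar that day is 24 Rabi' al-Thani 725 AH.

24 Rabi' al-Thani 725 AH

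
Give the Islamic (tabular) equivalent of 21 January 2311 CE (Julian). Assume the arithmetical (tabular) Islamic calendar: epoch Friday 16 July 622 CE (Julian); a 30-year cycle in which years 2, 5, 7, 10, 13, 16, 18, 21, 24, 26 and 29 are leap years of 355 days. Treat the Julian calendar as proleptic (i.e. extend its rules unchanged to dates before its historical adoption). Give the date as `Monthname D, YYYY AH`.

Jumada al-Awwal 16, 1741 AH

Julian Day Number of the source date = 2565171.
Converting JDN 2565171 to the tabular Islamic calendar gives 16 Jumada al-Awwal 1741 AH.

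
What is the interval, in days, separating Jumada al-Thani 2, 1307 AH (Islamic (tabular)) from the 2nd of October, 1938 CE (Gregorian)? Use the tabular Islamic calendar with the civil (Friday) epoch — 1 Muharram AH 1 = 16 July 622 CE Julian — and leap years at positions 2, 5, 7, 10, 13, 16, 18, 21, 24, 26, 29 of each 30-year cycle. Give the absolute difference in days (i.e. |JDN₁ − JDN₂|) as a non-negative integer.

17782

First date → JDN 2411392; second date → JDN 2429174.
The interval is |2411392 − 2429174| = 17782 days.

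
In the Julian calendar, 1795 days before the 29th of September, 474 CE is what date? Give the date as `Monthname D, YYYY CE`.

The starting date is JDN 1894458; 1894458 − 1795 = 1892663.
JDN 1892663 corresponds to October 30, 469 CE.

October 30, 469 CE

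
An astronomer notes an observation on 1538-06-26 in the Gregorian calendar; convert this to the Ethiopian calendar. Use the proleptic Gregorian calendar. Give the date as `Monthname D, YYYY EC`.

Both dates share Julian Day Number 2282979; in the Ethiopian calendar that is 22 Sene 1530 EC.

Sene 22, 1530 EC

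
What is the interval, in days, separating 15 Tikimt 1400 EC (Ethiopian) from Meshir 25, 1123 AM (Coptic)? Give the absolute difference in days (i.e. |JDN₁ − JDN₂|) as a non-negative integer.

First date → JDN 2235250; second date → JDN 2235014.
The interval is |2235250 − 2235014| = 236 days.

236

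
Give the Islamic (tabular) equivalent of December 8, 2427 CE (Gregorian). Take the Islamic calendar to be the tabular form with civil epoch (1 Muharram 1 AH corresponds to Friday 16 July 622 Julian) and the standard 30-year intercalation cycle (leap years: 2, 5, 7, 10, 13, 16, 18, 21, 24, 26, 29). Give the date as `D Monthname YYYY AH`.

18 Shawwal 1861 AH

Julian Day Number of the source date = 2607845.
Converting JDN 2607845 to the tabular Islamic calendar gives 18 Shawwal 1861 AH.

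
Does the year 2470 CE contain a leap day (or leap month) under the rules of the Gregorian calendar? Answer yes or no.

no

2470 is not divisible by 4, so it is a common year.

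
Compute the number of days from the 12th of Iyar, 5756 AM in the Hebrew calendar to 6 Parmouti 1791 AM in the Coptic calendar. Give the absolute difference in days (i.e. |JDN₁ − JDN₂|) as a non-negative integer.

28837

JDN of the first date = 2450205.
JDN of the second date = 2479042.
|2479042 − 2450205| = 28837.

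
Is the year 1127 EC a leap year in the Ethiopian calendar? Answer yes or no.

yes

1127 mod 4 = 3; in the Ethiopian calendar a year is leap when year mod 4 = 3, so it is a leap year.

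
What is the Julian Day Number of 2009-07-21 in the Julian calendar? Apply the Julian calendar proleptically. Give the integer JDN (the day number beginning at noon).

2455047

Equivalently 3 August 2009 (Gregorian).
JDN 2400001 is 17 November 1858 CE (Gregorian), MJD 0; the target day is +55046 days from there, so JDN = 2455047.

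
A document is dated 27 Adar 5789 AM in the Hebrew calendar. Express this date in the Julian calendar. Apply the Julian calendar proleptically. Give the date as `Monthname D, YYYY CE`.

Both dates share Julian Day Number 2462210; in the Julian calendar that is 1 March 2029 CE.

March 1, 2029 CE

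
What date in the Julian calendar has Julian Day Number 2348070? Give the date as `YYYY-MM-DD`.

1716-08-31

The Gregorian equivalent of JDN 2348070 is 11 September 1716.
In the Julian calendar that day is 1716-08-31.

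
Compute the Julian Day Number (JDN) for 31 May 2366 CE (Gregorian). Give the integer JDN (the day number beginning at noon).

JDN 2400001 is 17 November 1858 CE (Gregorian), MJD 0; the target day is +185373 days from there, so JDN = 2585374.

2585374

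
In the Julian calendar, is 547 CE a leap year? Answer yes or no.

no

547 mod 4 = 3, so it is a common year in the Julian calendar.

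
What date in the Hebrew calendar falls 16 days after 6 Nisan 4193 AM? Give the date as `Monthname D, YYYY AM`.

JDN of 6 Nisan 4193 AM = 1879284.
1879284 + 16 = 1879300.
JDN 1879300 in the Hebrew calendar is Nisan 22, 4193 AM.

Nisan 22, 4193 AM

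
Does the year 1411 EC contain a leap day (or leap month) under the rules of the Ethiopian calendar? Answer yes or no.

yes

1411 mod 4 = 3; in the Ethiopian calendar a year is leap when year mod 4 = 3, so it is a leap year.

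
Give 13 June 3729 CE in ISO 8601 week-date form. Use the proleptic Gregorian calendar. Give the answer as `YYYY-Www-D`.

3729-W24-1

The weekday is Monday (ISO weekday 1).
That Monday belongs to ISO week 24 of ISO year 3729.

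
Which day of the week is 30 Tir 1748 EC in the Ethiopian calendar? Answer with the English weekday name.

Friday

Equivalently 6 February 1756 Gregorian, JDN 2362462.
Since JDN mod 7 = 4 (0 = Monday), the day is Friday.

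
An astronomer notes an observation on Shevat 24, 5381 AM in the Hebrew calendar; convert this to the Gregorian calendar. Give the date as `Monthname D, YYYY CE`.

February 15, 1621 CE

Both dates share Julian Day Number 2313164; in the Gregorian calendar that is 15 February 1621 CE.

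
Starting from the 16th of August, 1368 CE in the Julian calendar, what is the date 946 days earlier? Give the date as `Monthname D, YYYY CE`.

The starting date is JDN 2220948; 2220948 − 946 = 2220002.
JDN 2220002 corresponds to January 13, 1366 CE.

January 13, 1366 CE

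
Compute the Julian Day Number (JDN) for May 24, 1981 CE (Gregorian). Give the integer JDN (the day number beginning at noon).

JDN 2400001 is 17 November 1858 CE (Gregorian), MJD 0; the target day is +44748 days from there, so JDN = 2444749.

2444749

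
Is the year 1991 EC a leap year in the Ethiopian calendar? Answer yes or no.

1991 mod 4 = 3; in the Ethiopian calendar a year is leap when year mod 4 = 3, so it is a leap year.

yes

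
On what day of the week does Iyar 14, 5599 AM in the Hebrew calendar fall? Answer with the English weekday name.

Sunday

In the Gregorian calendar this is 28 April 1839 (JDN 2392858).
JDN 2392858 mod 7 = 6, and JDN 0 was a Monday, so this is a Sunday.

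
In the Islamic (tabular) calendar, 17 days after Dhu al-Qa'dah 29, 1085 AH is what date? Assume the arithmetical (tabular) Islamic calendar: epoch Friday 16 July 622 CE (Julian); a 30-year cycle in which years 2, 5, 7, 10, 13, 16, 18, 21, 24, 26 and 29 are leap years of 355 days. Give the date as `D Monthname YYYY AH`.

JDN of Dhu al-Qa'dah 29, 1085 AH = 2332896.
2332896 + 17 = 2332913.
JDN 2332913 in the tabular Islamic calendar is 16 Dhu al-Hijjah 1085 AH.

16 Dhu al-Hijjah 1085 AH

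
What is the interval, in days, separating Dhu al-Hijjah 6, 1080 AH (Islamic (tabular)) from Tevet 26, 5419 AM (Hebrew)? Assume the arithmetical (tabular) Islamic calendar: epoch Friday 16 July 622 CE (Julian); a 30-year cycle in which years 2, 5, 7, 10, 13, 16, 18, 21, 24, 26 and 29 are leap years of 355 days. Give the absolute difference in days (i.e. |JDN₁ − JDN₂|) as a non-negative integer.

4114

First date → JDN 2331132; second date → JDN 2327018.
The interval is |2331132 − 2327018| = 4114 days.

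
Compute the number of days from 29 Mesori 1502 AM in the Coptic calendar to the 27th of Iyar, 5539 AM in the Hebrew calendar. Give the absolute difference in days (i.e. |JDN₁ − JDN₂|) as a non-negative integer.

2669

First date → JDN 2373628; second date → JDN 2370959.
The interval is |2373628 − 2370959| = 2669 days.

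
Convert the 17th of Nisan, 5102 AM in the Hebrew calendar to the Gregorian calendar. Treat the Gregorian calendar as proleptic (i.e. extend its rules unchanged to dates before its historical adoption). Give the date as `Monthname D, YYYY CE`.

Both dates share Julian Day Number 2211307; in the Gregorian calendar that is 2 April 1342 CE.

April 2, 1342 CE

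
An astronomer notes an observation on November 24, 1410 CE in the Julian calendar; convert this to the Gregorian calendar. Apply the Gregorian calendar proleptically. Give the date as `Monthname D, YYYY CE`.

December 3, 1410 CE

The Julian–Gregorian offset here is 9 days (Julian trailing).
24 November 1410 Julian + 9 days → 3 December 1410 Gregorian.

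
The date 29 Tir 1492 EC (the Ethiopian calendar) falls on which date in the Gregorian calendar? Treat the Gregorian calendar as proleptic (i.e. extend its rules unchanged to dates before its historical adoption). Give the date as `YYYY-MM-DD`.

Julian Day Number of the source date = 2268957.
Converting JDN 2268957 to the Gregorian calendar gives 3 February 1500 CE.

1500-02-03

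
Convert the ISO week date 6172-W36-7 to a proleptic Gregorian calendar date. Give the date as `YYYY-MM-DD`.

6172-09-06

ISO week 1 of 6172 is the week containing the first Thursday of 6172.
Week 36, day 7 (Sunday) lands on 6172-09-06.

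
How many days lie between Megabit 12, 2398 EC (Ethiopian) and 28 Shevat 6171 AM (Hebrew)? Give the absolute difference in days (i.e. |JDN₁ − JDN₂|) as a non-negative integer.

First date → JDN 2599916; second date → JDN 2601712.
The interval is |2599916 − 2601712| = 1796 days.

1796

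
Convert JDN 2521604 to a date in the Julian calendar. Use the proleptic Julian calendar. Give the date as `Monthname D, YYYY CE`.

JDN 2521604 is 25 October 2191 in the Gregorian calendar.
In the Julian calendar that day is October 11, 2191 CE.

October 11, 2191 CE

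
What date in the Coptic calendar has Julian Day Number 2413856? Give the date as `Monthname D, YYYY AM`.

The Gregorian equivalent of JDN 2413856 is 23 October 1896.
In the Coptic calendar that day is Paopi 14, 1613 AM.

Paopi 14, 1613 AM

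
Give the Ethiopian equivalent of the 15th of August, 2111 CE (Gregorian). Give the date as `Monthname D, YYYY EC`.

Both dates share Julian Day Number 2492313; in the Ethiopian calendar that is 8 Nehase 2103 EC.

Nehase 8, 2103 EC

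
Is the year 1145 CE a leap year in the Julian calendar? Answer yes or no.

no

1145 mod 4 = 1, so it is a common year in the Julian calendar.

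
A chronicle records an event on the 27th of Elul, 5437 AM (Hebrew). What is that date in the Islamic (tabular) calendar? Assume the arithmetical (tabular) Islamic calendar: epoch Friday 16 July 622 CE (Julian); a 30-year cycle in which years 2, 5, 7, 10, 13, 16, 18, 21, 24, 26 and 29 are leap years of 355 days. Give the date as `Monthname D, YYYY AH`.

Rajab 26, 1088 AH

Both dates share Julian Day Number 2333839; in the tabular Islamic calendar that is 26 Rajab 1088 AH.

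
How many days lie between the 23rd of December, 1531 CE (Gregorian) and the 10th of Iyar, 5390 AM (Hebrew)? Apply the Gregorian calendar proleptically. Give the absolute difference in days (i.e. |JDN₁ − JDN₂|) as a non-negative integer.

First date → JDN 2280602; second date → JDN 2316517.
The interval is |2280602 − 2316517| = 35915 days.

35915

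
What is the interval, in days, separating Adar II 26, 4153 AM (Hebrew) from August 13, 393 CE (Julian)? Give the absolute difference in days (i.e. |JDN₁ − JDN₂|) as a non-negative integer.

141

JDN of the first date = 1864685.
JDN of the second date = 1864826.
|1864826 − 1864685| = 141.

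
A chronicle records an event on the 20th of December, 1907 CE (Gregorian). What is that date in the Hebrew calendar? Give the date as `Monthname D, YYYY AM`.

Julian Day Number of the source date = 2417930.
Converting JDN 2417930 to the Hebrew calendar gives 15 Tevet 5668 AM.

Tevet 15, 5668 AM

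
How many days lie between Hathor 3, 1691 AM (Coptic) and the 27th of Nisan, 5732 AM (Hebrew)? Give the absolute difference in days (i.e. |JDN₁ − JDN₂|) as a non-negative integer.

JDN of the first date = 2442364.
JDN of the second date = 2441419.
|2441419 − 2442364| = 945.

945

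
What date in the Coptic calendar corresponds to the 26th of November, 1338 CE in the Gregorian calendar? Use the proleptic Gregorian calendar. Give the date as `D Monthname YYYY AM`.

22 Hathor 1055 AM

Both dates share Julian Day Number 2210084; in the Coptic calendar that is 22 Hathor 1055 AM.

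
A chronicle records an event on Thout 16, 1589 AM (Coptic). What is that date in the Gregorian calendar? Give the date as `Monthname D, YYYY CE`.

September 25, 1872 CE

Both dates share Julian Day Number 2405062; in the Gregorian calendar that is 25 September 1872 CE.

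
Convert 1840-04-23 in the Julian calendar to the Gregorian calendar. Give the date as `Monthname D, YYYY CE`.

For dates in this range the Gregorian date is 12 days ahead of the Julian.
23 April 1840 Julian + 12 days → 5 May 1840 Gregorian.

May 5, 1840 CE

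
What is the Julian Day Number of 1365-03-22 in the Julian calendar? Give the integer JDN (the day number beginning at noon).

2219705

In the proleptic Gregorian calendar the same day is 30 March 1365.
JDN 2451545 is 1 January 2000 CE (Gregorian); the target day is −231840 days from there, so JDN = 2219705.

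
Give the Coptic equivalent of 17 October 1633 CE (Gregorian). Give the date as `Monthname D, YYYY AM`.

Julian Day Number of the source date = 2317791.
Converting JDN 2317791 to the Coptic calendar gives 10 Paopi 1350 AM.

Paopi 10, 1350 AM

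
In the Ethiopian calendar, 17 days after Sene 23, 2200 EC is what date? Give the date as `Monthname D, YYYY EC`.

The starting date is JDN 2527698; 2527698 + 17 = 2527715.
JDN 2527715 corresponds to Hamle 10, 2200 EC.

Hamle 10, 2200 EC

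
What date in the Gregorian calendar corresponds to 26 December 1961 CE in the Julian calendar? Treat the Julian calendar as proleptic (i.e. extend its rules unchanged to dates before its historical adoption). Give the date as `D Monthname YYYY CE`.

The Julian–Gregorian offset here is 13 days (Julian trailing).
26 December 1961 Julian + 13 days → 8 January 1962 Gregorian.

8 January 1962 CE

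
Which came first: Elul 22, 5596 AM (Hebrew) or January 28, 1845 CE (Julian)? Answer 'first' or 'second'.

Converting both to JDN: 2391892 vs 2394972; the smaller is the first.

first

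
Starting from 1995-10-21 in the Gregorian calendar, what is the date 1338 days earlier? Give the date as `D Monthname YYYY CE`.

Counting 1338 days back from JDN 2450012 reaches JDN 2448674, which is 21 February 1992 CE.

21 February 1992 CE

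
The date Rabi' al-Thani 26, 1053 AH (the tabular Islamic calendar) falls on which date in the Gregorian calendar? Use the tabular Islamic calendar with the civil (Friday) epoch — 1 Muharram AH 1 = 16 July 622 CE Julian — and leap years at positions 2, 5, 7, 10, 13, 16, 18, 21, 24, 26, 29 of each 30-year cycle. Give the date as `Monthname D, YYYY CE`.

Both dates share Julian Day Number 2321348; in the Gregorian calendar that is 14 July 1643 CE.

July 14, 1643 CE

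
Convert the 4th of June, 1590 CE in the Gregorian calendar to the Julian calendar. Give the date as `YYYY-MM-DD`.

The Julian–Gregorian offset here is 10 days (Julian trailing).
4 June 1590 Gregorian − 10 days → 25 May 1590 Julian.

1590-05-25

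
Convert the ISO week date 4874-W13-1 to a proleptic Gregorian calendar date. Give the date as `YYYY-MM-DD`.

ISO week 1 of 4874 is the week containing the first Thursday of 4874.
Week 13, day 1 (Monday) lands on 4874-03-26.

4874-03-26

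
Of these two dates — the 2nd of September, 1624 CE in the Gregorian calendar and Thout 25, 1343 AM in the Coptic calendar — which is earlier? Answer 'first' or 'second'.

first

The two dates have Julian Day Numbers 2314459 and 2315219 respectively.
Since 2314459 < 2315219, the first date comes first.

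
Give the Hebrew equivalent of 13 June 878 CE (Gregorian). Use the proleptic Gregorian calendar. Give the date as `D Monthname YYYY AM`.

Both dates share Julian Day Number 2041907; in the Hebrew calendar that is 5 Tammuz 4638 AM.

5 Tammuz 4638 AM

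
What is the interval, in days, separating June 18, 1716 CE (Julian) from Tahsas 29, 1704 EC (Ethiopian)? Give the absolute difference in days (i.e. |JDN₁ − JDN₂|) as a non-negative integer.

JDN of the first date = 2347996.
JDN of the second date = 2346360.
|2346360 − 2347996| = 1636.

1636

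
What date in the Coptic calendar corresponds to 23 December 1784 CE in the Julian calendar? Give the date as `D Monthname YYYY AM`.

Both dates share Julian Day Number 2373021; in the Coptic calendar that is 27 Koiak 1501 AM.

27 Koiak 1501 AM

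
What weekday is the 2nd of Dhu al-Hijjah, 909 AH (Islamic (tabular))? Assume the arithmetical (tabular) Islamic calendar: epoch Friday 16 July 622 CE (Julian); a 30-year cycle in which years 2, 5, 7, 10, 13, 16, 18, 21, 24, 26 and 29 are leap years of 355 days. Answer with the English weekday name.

Friday

In the proleptic Gregorian calendar this is 27 May 1504 (JDN 2270531).
JDN 2270531 mod 7 = 4, and JDN 0 was a Monday, so this is a Friday.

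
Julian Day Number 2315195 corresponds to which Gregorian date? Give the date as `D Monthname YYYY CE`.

8 September 1626 CE

Counting from JDN 2299161 = 15 Oct 1582 gives an offset of 16034 days.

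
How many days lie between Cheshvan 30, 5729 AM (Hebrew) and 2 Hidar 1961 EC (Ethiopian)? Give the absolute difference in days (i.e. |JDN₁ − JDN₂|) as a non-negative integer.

10

First date → JDN 2440182; second date → JDN 2440172.
The interval is |2440182 − 2440172| = 10 days.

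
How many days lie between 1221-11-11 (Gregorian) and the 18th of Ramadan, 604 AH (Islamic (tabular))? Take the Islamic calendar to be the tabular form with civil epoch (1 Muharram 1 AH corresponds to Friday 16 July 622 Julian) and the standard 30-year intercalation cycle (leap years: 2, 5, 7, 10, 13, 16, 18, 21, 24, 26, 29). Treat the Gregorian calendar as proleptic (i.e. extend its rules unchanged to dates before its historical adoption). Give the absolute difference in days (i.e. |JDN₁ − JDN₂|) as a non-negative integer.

First date → JDN 2167336; second date → JDN 2162376.
The interval is |2167336 − 2162376| = 4960 days.

4960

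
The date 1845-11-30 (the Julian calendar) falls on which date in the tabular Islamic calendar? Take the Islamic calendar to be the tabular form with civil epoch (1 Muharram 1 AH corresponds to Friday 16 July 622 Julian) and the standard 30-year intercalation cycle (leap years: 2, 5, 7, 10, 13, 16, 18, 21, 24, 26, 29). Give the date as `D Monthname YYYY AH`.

Julian Day Number of the source date = 2395278.
Converting JDN 2395278 to the tabular Islamic calendar gives 12 Dhu al-Hijjah 1261 AH.

12 Dhu al-Hijjah 1261 AH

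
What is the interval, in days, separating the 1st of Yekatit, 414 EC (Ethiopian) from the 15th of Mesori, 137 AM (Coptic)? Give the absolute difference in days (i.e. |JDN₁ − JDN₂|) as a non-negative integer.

First date → JDN 1875219; second date → JDN 1875048.
The interval is |1875219 − 1875048| = 171 days.

171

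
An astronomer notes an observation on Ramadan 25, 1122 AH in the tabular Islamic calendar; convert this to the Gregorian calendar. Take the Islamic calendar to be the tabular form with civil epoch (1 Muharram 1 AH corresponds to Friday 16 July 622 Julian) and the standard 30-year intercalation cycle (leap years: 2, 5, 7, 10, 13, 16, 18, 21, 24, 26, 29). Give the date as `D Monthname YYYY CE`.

Julian Day Number of the source date = 2345945.
Converting JDN 2345945 to the Gregorian calendar gives 17 November 1710 CE.

17 November 1710 CE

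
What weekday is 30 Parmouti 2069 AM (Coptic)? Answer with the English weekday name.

Monday

In the Gregorian calendar this is 11 May 2353 (JDN 2580606).
Since JDN mod 7 = 0 (0 = Monday), the day is Monday.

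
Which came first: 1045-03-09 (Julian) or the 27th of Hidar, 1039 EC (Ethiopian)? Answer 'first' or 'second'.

first

The two dates have Julian Day Numbers 2102812 and 2103436 respectively.
Since 2102812 < 2103436, the first date comes first.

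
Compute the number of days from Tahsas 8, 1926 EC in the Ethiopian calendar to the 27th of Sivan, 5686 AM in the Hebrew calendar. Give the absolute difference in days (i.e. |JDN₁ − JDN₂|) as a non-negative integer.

2748

First date → JDN 2427424; second date → JDN 2424676.
The interval is |2427424 − 2424676| = 2748 days.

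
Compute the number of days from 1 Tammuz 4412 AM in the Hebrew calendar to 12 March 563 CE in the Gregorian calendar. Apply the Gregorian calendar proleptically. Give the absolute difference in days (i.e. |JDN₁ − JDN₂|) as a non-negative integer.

JDN of the first date = 1959366.
JDN of the second date = 1926762.
|1926762 − 1959366| = 32604.

32604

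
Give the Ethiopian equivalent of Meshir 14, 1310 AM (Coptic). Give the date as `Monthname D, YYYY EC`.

Yekatit 14, 1586 EC

Both dates share Julian Day Number 2303305; in the Ethiopian calendar that is 14 Yekatit 1586 EC.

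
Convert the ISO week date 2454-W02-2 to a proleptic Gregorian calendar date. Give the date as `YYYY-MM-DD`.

ISO week 1 of 2454 is the week containing the first Thursday of 2454.
Week 2, day 2 (Tuesday) lands on 2454-01-06.

2454-01-06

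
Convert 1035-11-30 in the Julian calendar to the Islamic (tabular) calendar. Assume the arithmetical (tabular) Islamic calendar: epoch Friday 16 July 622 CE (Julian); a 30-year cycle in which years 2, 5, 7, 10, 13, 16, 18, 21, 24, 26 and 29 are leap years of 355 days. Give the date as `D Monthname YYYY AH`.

26 Muharram 427 AH

Both dates share Julian Day Number 2099425; in the tabular Islamic calendar that is 26 Muharram 427 AH.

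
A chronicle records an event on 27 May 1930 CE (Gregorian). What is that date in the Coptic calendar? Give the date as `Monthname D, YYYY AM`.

Julian Day Number of the source date = 2426124.
Converting JDN 2426124 to the Coptic calendar gives 19 Pashons 1646 AM.

Pashons 19, 1646 AM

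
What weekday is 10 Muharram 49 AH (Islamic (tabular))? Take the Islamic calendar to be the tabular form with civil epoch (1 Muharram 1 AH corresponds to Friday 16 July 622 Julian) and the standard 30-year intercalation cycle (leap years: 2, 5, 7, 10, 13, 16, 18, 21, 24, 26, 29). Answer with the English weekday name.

Equivalently 21 February 669 Gregorian, JDN 1965459.
JDN 1965459 mod 7 = 6, and JDN 0 was a Monday, so this is a Sunday.

Sunday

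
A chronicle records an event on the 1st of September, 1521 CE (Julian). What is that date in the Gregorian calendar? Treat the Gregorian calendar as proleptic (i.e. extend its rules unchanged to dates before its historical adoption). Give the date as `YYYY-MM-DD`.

1521-09-11

At this point the Julian calendar is 10 days behind the Gregorian.
1 September 1521 Julian + 10 days → 11 September 1521 Gregorian.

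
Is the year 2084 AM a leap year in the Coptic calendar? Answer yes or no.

2084 mod 4 = 0; in the Coptic calendar a year is leap when year mod 4 = 3, so it is a common year.

no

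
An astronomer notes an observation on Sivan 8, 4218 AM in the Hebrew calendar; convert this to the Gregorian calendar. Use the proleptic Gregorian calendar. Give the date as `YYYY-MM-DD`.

Julian Day Number of the source date = 1888499.
Converting JDN 1888499 to the Gregorian calendar gives 7 June 458 CE.

0458-06-07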